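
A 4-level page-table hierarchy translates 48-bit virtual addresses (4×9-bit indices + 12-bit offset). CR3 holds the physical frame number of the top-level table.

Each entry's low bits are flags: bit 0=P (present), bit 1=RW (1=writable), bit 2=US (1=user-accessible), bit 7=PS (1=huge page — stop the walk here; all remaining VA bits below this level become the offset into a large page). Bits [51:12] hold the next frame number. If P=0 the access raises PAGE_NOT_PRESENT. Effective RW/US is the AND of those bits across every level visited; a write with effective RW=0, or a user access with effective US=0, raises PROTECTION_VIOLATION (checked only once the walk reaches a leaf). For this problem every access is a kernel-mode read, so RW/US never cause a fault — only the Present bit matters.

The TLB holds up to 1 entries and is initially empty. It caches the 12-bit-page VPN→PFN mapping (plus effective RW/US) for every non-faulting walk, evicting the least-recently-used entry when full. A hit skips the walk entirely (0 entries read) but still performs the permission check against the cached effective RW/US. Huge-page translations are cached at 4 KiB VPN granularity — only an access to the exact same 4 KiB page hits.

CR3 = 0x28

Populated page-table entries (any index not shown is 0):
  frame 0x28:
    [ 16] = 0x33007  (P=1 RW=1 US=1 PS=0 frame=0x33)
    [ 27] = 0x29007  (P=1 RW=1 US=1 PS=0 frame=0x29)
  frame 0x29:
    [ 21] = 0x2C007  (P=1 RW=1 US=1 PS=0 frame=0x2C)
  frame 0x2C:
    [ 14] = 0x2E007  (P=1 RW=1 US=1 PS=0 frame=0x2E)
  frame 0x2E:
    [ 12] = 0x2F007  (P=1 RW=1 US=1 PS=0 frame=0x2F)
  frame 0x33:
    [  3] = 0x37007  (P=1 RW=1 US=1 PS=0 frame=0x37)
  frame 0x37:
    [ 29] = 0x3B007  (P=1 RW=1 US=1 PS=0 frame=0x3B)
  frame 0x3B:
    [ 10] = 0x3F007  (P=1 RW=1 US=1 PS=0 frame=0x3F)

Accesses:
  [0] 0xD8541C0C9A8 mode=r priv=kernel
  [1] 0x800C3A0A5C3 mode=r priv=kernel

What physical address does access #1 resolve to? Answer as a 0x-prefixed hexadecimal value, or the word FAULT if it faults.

Walk each access:
#0 VA=0xD8541C0C9A8 (r,kernel):
  lvl0: tbl 0x28, slot 27 ⇒ 0x29007 (P1/RW1/US1/PS0)
  lvl1: tbl 0x29, slot 21 ⇒ 0x2C007 (P1/RW1/US1/PS0)
  lvl2: tbl 0x2C, slot 14 ⇒ 0x2E007 (P1/RW1/US1/PS0)
  lvl3: tbl 0x2E, slot 12 ⇒ 0x2F007 (P1/RW1/US1/PS0)
  → PA=0x2F9A8  (4 entries read)
#1 VA=0x800C3A0A5C3 (r,kernel):
  lvl0: tbl 0x28, slot 16 ⇒ 0x33007 (P1/RW1/US1/PS0)
  lvl1: tbl 0x33, slot 3 ⇒ 0x37007 (P1/RW1/US1/PS0)
  lvl2: tbl 0x37, slot 29 ⇒ 0x3B007 (P1/RW1/US1/PS0)
  lvl3: tbl 0x3B, slot 10 ⇒ 0x3F007 (P1/RW1/US1/PS0)
  → PA=0x3F5C3  (4 entries read)

Access #1 PA: 0x3F5C3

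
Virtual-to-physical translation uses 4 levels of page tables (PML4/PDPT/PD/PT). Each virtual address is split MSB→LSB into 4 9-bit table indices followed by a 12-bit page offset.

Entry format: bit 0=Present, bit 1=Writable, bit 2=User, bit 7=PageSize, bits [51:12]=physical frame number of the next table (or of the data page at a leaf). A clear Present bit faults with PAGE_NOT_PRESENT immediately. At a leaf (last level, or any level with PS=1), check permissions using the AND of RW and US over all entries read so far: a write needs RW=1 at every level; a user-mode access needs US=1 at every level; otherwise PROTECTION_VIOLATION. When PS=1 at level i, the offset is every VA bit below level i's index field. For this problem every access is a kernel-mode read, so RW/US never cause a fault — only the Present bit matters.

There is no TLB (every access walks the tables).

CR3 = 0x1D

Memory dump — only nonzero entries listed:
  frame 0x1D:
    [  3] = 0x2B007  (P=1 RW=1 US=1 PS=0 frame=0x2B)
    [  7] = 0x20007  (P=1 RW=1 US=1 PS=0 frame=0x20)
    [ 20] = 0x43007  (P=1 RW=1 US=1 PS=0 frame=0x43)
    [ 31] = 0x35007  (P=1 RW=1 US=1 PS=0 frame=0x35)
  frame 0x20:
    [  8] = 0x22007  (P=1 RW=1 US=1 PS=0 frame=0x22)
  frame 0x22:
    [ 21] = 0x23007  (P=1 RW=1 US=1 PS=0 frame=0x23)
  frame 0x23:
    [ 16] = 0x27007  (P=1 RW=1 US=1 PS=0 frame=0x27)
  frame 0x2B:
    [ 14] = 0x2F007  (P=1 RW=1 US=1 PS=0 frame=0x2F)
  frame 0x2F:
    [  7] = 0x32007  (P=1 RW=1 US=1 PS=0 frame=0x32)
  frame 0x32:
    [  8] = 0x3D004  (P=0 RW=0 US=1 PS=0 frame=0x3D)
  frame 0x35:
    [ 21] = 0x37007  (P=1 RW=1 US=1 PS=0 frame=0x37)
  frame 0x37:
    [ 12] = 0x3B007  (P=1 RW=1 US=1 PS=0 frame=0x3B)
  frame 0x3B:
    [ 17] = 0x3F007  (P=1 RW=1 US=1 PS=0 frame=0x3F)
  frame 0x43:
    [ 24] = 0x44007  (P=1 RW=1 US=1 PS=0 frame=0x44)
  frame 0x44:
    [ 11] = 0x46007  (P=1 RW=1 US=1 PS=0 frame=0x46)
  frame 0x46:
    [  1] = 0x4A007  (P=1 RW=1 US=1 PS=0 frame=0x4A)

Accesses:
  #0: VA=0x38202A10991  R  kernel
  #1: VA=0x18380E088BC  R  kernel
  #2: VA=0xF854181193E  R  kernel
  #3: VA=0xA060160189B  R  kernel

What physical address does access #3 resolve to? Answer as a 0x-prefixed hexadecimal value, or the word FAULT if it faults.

Per-access translation:
#0 VA=0x38202A10991 (r,kernel):
  L0 @0x1D[7] → 0x20007  P=1,RW=1,US=1,PS=0
  L1 @0x20[8] → 0x22007  P=1,RW=1,US=1,PS=0
  L2 @0x22[21] → 0x23007  P=1,RW=1,US=1,PS=0
  L3 @0x23[16] → 0x27007  P=1,RW=1,US=1,PS=0
  ✓ 0x27991  — 4 lookups
#1 VA=0x18380E088BC (r,kernel):
  L0 @0x1D[3] → 0x2B007  P=1,RW=1,US=1,PS=0
  L1 @0x2B[14] → 0x2F007  P=1,RW=1,US=1,PS=0
  L2 @0x2F[7] → 0x32007  P=1,RW=1,US=1,PS=0
  L3 @0x32[8] → 0x3D004  P=0,RW=0,US=1,PS=0
  → PAGE_NOT_PRESENT  (4 entries read)
#2 VA=0xF854181193E (r,kernel):
  L0 @0x1D[31] → 0x35007  P=1,RW=1,US=1,PS=0
  L1 @0x35[21] → 0x37007  P=1,RW=1,US=1,PS=0
  L2 @0x37[12] → 0x3B007  P=1,RW=1,US=1,PS=0
  L3 @0x3B[17] → 0x3F007  P=1,RW=1,US=1,PS=0
  ✓ 0x3F93E  — 4 lookups
#3 VA=0xA060160189B (r,kernel):
  L0 @0x1D[20] → 0x43007  P=1,RW=1,US=1,PS=0
  L1 @0x43[24] → 0x44007  P=1,RW=1,US=1,PS=0
  L2 @0x44[11] → 0x46007  P=1,RW=1,US=1,PS=0
  L3 @0x46[1] → 0x4A007  P=1,RW=1,US=1,PS=0
  ✓ 0x4A89B  — 4 lookups

Access #3 PA: 0x4A89B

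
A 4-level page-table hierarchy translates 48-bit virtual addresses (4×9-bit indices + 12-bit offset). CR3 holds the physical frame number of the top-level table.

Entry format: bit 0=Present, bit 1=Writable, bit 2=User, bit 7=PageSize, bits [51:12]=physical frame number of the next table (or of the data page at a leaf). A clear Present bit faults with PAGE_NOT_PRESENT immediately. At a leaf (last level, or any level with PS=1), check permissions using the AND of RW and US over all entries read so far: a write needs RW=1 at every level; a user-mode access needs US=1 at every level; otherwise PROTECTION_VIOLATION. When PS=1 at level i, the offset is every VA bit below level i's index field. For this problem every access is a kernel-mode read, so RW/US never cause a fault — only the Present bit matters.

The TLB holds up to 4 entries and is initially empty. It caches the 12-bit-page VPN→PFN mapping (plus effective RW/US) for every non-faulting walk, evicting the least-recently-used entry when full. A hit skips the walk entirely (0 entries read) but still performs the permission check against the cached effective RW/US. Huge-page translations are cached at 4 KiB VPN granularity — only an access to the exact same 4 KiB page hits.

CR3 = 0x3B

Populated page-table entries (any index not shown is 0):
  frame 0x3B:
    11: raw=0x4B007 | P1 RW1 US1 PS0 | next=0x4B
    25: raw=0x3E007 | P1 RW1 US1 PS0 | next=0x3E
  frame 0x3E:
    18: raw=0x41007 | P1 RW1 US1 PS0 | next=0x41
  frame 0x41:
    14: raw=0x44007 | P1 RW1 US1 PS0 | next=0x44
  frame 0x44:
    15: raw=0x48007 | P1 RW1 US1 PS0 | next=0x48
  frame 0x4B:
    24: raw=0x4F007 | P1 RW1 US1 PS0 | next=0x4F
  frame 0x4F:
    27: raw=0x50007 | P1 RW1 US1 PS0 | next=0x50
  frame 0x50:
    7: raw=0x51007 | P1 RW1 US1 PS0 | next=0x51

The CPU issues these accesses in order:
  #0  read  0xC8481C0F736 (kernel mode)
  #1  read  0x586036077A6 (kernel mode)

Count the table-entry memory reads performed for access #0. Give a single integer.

Walk each access:
#0 VA=0xC8481C0F736 (r,kernel):
  L0: frame=0x3B idx=25 entry=0x3E007 [P=1 RW=1 US=1 PS=0]
  L1: frame=0x3E idx=18 entry=0x41007 [P=1 RW=1 US=1 PS=0]
  L2: frame=0x41 idx=14 entry=0x44007 [P=1 RW=1 US=1 PS=0]
  L3: frame=0x44 idx=15 entry=0x48007 [P=1 RW=1 US=1 PS=0]
  ⇒ phys 0x48736  [4 reads]
#1 VA=0x586036077A6 (r,kernel):
  L0: frame=0x3B idx=11 entry=0x4B007 [P=1 RW=1 US=1 PS=0]
  L1: frame=0x4B idx=24 entry=0x4F007 [P=1 RW=1 US=1 PS=0]
  L2: frame=0x4F idx=27 entry=0x50007 [P=1 RW=1 US=1 PS=0]
  L3: frame=0x50 idx=7 entry=0x51007 [P=1 RW=1 US=1 PS=0]
  ⇒ phys 0x517A6  [4 reads]

Entries read for #0: 4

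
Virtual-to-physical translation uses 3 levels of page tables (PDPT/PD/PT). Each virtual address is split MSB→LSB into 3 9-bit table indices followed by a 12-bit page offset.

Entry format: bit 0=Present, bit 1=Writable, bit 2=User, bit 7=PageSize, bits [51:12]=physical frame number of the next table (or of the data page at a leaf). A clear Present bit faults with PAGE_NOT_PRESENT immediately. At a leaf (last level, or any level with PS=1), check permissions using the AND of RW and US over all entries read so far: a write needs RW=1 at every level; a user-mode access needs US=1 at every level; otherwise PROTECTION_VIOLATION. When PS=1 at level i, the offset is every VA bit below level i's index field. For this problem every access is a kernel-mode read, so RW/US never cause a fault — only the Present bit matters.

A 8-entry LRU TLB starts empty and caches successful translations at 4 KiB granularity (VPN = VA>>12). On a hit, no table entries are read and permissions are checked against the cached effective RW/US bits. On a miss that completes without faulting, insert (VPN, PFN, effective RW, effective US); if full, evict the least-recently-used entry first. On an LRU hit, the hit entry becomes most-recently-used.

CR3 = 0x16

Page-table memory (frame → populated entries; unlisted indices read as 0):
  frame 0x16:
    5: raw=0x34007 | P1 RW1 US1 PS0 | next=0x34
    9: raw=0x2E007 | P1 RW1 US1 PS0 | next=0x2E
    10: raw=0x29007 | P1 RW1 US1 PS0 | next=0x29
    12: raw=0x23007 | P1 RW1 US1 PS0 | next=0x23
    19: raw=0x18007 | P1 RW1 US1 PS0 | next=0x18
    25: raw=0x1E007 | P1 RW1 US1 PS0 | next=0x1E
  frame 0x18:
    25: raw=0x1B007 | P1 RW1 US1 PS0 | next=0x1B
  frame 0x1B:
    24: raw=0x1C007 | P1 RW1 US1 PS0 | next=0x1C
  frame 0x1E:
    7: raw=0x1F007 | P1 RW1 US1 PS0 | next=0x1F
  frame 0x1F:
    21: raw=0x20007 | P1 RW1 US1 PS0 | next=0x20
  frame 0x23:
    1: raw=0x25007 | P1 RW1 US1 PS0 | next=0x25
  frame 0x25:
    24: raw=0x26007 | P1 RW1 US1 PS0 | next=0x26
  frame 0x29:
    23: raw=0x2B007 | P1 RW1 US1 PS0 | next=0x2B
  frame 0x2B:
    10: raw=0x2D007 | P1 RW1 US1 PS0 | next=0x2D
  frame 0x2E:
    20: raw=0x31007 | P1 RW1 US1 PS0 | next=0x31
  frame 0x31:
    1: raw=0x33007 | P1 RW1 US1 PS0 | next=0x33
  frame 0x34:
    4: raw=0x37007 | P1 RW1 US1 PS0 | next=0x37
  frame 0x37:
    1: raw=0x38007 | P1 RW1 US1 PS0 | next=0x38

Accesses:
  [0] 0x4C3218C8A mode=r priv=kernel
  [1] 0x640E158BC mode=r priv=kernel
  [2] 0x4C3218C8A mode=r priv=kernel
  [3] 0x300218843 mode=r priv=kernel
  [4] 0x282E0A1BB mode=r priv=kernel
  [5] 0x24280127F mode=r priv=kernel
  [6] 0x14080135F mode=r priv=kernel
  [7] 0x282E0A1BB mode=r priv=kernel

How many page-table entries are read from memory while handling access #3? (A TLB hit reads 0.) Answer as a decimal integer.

Trace:
#0 VA=0x4C3218C8A (r,kernel):
  lvl0: tbl 0x16, slot 19 ⇒ 0x18007 (P1/RW1/US1/PS0)
  lvl1: tbl 0x18, slot 25 ⇒ 0x1B007 (P1/RW1/US1/PS0)
  lvl2: tbl 0x1B, slot 24 ⇒ 0x1C007 (P1/RW1/US1/PS0)
  → PA=0x1CC8A  (3 entries read)
#1 VA=0x640E158BC (r,kernel):
  lvl0: tbl 0x16, slot 25 ⇒ 0x1E007 (P1/RW1/US1/PS0)
  lvl1: tbl 0x1E, slot 7 ⇒ 0x1F007 (P1/RW1/US1/PS0)
  lvl2: tbl 0x1F, slot 21 ⇒ 0x20007 (P1/RW1/US1/PS0)
  → PA=0x208BC  (3 entries read)
#2 VA=0x4C3218C8A (r,kernel):
  TLB hit vpn=0x4C3218 → PA=0x1CC8A
#3 VA=0x300218843 (r,kernel):
  lvl0: tbl 0x16, slot 12 ⇒ 0x23007 (P1/RW1/US1/PS0)
  lvl1: tbl 0x23, slot 1 ⇒ 0x25007 (P1/RW1/US1/PS0)
  lvl2: tbl 0x25, slot 24 ⇒ 0x26007 (P1/RW1/US1/PS0)
  → PA=0x26843  (3 entries read)
#4 VA=0x282E0A1BB (r,kernel):
  lvl0: tbl 0x16, slot 10 ⇒ 0x29007 (P1/RW1/US1/PS0)
  lvl1: tbl 0x29, slot 23 ⇒ 0x2B007 (P1/RW1/US1/PS0)
  lvl2: tbl 0x2B, slot 10 ⇒ 0x2D007 (P1/RW1/US1/PS0)
  → PA=0x2D1BB  (3 entries read)
#5 VA=0x24280127F (r,kernel):
  lvl0: tbl 0x16, slot 9 ⇒ 0x2E007 (P1/RW1/US1/PS0)
  lvl1: tbl 0x2E, slot 20 ⇒ 0x31007 (P1/RW1/US1/PS0)
  lvl2: tbl 0x31, slot 1 ⇒ 0x33007 (P1/RW1/US1/PS0)
  → PA=0x3327F  (3 entries read)
#6 VA=0x14080135F (r,kernel):
  lvl0: tbl 0x16, slot 5 ⇒ 0x34007 (P1/RW1/US1/PS0)
  lvl1: tbl 0x34, slot 4 ⇒ 0x37007 (P1/RW1/US1/PS0)
  lvl2: tbl 0x37, slot 1 ⇒ 0x38007 (P1/RW1/US1/PS0)
  → PA=0x3835F  (3 entries read)
#7 VA=0x282E0A1BB (r,kernel):
  TLB hit vpn=0x282E0A → PA=0x2D1BB

Entries read for #3: 3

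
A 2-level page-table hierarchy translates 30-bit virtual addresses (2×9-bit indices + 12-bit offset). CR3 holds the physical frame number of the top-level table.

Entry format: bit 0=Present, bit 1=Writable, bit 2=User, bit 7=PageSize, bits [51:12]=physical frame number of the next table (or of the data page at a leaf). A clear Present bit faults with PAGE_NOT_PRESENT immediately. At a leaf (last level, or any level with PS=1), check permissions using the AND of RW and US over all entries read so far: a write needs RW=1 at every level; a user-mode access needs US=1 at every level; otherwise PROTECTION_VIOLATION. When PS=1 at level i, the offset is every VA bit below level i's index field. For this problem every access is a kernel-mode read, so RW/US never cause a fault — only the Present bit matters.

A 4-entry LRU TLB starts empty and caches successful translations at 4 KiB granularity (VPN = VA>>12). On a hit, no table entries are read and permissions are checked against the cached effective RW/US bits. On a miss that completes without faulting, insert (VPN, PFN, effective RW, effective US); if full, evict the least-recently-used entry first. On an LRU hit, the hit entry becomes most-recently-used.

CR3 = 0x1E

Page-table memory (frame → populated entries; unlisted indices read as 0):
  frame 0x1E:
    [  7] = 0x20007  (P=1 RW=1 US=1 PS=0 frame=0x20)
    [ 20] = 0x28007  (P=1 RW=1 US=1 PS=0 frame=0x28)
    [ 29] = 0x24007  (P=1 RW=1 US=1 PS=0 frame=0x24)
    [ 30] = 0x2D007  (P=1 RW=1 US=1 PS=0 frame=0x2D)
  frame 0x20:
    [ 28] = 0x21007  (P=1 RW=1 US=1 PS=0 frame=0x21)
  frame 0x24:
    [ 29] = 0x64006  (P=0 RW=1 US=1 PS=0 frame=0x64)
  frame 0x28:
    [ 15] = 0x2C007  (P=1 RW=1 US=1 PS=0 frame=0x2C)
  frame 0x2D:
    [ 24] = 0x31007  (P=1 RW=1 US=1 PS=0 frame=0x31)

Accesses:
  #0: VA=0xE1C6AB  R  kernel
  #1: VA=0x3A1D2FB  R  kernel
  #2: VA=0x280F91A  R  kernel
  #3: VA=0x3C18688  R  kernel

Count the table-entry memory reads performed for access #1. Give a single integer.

Walk each access:
#0 VA=0xE1C6AB (r,kernel):
  [0] read 0x1E idx=7: raw=0x20007 flags P=1 W=1 U=1 S=0
  [1] read 0x20 idx=28: raw=0x21007 flags P=1 W=1 U=1 S=0
  ⇒ phys 0x216AB  [2 reads]
#1 VA=0x3A1D2FB (r,kernel):
  [0] read 0x1E idx=29: raw=0x24007 flags P=1 W=1 U=1 S=0
  [1] read 0x24 idx=29: raw=0x64006 flags P=0 W=1 U=1 S=0
  → PAGE_NOT_PRESENT  (2 entries read)
#2 VA=0x280F91A (r,kernel):
  [0] read 0x1E idx=20: raw=0x28007 flags P=1 W=1 U=1 S=0
  [1] read 0x28 idx=15: raw=0x2C007 flags P=1 W=1 U=1 S=0
  ⇒ phys 0x2C91A  [2 reads]
#3 VA=0x3C18688 (r,kernel):
  [0] read 0x1E idx=30: raw=0x2D007 flags P=1 W=1 U=1 S=0
  [1] read 0x2D idx=24: raw=0x31007 flags P=1 W=1 U=1 S=0
  ⇒ phys 0x31688  [2 reads]

Entries read for #1: 2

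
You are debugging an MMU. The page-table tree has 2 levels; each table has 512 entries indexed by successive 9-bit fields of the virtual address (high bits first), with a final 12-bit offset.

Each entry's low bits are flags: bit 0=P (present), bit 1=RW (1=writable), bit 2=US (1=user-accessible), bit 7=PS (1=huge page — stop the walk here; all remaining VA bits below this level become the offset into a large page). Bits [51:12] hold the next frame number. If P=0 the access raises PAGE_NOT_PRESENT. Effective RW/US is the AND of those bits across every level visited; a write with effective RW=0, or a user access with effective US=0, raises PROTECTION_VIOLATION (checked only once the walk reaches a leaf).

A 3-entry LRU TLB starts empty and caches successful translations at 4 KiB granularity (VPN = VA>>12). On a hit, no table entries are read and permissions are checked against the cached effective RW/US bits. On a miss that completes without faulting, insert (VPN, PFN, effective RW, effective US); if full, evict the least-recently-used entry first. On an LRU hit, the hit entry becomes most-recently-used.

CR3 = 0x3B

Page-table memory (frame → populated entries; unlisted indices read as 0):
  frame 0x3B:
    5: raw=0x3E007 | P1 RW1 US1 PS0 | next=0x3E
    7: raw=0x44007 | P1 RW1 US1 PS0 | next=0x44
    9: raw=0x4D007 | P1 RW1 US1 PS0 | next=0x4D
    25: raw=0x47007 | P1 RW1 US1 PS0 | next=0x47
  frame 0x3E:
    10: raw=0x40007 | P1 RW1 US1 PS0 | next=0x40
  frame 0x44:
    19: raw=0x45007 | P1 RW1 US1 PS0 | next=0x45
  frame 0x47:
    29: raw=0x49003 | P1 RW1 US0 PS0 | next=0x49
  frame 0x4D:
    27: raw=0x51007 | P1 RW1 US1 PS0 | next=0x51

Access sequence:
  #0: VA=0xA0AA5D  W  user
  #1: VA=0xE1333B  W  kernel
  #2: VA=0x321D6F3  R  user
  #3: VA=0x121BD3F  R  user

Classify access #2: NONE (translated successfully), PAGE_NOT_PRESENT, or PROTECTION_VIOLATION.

Per-access translation:
#0 VA=0xA0AA5D (w,user):
  lvl0: tbl 0x3B, slot 5 ⇒ 0x3E007 (P1/RW1/US1/PS0)
  lvl1: tbl 0x3E, slot 10 ⇒ 0x40007 (P1/RW1/US1/PS0)
  ⇒ phys 0x40A5D  [2 reads]
#1 VA=0xE1333B (w,kernel):
  lvl0: tbl 0x3B, slot 7 ⇒ 0x44007 (P1/RW1/US1/PS0)
  lvl1: tbl 0x44, slot 19 ⇒ 0x45007 (P1/RW1/US1/PS0)
  ⇒ phys 0x4533B  [2 reads]
#2 VA=0x321D6F3 (r,user):
  lvl0: tbl 0x3B, slot 25 ⇒ 0x47007 (P1/RW1/US1/PS0)
  lvl1: tbl 0x47, slot 29 ⇒ 0x49003 (P1/RW1/US0/PS0)
  ✗ PROTECTION_VIOLATION  [2 reads]
#3 VA=0x121BD3F (r,user):
  lvl0: tbl 0x3B, slot 9 ⇒ 0x4D007 (P1/RW1/US1/PS0)
  lvl1: tbl 0x4D, slot 27 ⇒ 0x51007 (P1/RW1/US1/PS0)
  ⇒ phys 0x51D3F  [2 reads]

Access #2 fault: PROTECTION_VIOLATION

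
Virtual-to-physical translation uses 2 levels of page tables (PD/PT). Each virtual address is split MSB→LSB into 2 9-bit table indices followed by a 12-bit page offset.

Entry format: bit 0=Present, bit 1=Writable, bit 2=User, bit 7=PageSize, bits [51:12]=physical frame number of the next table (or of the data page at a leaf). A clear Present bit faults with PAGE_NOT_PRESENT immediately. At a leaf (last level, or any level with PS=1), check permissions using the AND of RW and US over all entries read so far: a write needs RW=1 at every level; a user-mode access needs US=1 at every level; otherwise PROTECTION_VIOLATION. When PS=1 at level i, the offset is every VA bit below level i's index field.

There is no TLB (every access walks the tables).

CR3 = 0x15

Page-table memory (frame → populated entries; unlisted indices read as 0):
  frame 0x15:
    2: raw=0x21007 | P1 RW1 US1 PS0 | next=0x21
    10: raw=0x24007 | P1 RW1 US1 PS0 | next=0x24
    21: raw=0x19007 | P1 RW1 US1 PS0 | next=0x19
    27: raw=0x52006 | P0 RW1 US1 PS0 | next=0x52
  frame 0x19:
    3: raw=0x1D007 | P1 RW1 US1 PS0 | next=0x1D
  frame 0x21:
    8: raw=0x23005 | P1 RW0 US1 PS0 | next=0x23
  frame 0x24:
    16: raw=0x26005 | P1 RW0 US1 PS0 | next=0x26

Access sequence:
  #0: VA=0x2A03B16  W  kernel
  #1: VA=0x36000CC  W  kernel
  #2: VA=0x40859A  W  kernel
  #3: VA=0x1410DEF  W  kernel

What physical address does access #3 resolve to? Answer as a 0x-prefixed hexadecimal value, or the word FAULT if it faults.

Per-access translation:
#0 VA=0x2A03B16 (w,kernel):
  lvl0: tbl 0x15, slot 21 ⇒ 0x19007 (P1/RW1/US1/PS0)
  lvl1: tbl 0x19, slot 3 ⇒ 0x1D007 (P1/RW1/US1/PS0)
  ⇒ phys 0x1DB16  [2 reads]
#1 VA=0x36000CC (w,kernel):
  lvl0: tbl 0x15, slot 27 ⇒ 0x52006 (P0/RW1/US1/PS0)
  ✗ PAGE_NOT_PRESENT  [1 reads]
#2 VA=0x40859A (w,kernel):
  lvl0: tbl 0x15, slot 2 ⇒ 0x21007 (P1/RW1/US1/PS0)
  lvl1: tbl 0x21, slot 8 ⇒ 0x23005 (P1/RW0/US1/PS0)
  ✗ PROTECTION_VIOLATION  [2 reads]
#3 VA=0x1410DEF (w,kernel):
  lvl0: tbl 0x15, slot 10 ⇒ 0x24007 (P1/RW1/US1/PS0)
  lvl1: tbl 0x24, slot 16 ⇒ 0x26005 (P1/RW0/US1/PS0)
  ✗ PROTECTION_VIOLATION  [2 reads]

Access #3 PA: FAULT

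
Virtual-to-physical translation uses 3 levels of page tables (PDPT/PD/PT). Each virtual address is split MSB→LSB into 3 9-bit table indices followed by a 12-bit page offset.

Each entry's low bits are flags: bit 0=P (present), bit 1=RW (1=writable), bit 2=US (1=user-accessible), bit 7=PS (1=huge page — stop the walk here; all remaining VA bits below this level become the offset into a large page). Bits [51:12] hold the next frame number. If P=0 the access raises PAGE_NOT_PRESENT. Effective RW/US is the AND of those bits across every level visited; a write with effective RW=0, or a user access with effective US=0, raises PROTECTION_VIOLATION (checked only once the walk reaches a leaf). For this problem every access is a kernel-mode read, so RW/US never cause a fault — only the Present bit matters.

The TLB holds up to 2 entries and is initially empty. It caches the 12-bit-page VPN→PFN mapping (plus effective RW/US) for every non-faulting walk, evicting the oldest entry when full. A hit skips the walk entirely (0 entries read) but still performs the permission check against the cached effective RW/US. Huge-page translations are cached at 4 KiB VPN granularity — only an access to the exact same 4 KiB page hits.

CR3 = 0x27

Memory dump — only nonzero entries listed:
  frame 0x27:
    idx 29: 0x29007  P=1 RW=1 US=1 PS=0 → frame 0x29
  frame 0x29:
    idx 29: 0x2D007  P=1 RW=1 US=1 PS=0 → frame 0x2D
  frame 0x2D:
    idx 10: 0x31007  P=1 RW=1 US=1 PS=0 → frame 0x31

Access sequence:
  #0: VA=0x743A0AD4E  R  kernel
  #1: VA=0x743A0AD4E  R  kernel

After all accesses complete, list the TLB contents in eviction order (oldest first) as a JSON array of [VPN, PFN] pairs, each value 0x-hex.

Per-access translation:
#0 VA=0x743A0AD4E (r,kernel):
  [0] read 0x27 idx=29: raw=0x29007 flags P=1 W=1 U=1 S=0
  [1] read 0x29 idx=29: raw=0x2D007 flags P=1 W=1 U=1 S=0
  [2] read 0x2D idx=10: raw=0x31007 flags P=1 W=1 U=1 S=0
  ✓ 0x31D4E  — 3 lookups
#1 VA=0x743A0AD4E (r,kernel):
  TLB hit vpn=0x743A0A → PA=0x31D4E

TLB: [["0x743A0A", "0x31"]]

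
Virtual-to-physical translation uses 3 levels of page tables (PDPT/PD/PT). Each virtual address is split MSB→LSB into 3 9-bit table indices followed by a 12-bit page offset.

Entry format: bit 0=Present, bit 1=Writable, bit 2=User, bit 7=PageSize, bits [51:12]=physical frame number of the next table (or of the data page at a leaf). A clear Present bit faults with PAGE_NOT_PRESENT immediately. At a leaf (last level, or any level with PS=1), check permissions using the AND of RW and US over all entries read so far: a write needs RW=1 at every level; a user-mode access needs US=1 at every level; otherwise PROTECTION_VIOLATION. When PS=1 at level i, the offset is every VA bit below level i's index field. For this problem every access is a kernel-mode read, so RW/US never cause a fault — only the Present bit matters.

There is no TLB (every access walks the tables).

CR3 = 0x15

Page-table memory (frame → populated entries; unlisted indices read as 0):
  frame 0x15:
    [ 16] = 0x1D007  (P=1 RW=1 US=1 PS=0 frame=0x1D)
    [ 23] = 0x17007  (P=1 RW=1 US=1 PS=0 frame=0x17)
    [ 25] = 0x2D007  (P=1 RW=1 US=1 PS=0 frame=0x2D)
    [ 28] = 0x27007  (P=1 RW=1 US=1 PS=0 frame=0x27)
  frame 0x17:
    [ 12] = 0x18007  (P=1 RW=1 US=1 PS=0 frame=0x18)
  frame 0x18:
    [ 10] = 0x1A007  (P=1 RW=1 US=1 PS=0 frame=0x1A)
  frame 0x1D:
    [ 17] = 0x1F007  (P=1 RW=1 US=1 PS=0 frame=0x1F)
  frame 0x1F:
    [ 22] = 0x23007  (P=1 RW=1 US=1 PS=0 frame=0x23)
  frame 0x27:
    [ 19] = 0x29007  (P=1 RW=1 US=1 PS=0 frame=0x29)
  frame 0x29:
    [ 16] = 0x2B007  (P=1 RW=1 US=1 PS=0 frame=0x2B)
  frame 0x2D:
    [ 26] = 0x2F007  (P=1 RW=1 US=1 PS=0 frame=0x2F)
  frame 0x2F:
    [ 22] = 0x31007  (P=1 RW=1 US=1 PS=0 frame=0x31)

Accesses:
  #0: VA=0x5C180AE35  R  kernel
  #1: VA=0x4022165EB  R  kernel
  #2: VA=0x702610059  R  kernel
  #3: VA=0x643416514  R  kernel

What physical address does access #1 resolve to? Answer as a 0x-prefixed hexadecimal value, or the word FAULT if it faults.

Per-access translation:
#0 VA=0x5C180AE35 (r,kernel):
  L0 @0x15[23] → 0x17007  P=1,RW=1,US=1,PS=0
  L1 @0x17[12] → 0x18007  P=1,RW=1,US=1,PS=0
  L2 @0x18[10] → 0x1A007  P=1,RW=1,US=1,PS=0
  → PA=0x1AE35  (3 entries read)
#1 VA=0x4022165EB (r,kernel):
  L0 @0x15[16] → 0x1D007  P=1,RW=1,US=1,PS=0
  L1 @0x1D[17] → 0x1F007  P=1,RW=1,US=1,PS=0
  L2 @0x1F[22] → 0x23007  P=1,RW=1,US=1,PS=0
  → PA=0x235EB  (3 entries read)
#2 VA=0x702610059 (r,kernel):
  L0 @0x15[28] → 0x27007  P=1,RW=1,US=1,PS=0
  L1 @0x27[19] → 0x29007  P=1,RW=1,US=1,PS=0
  L2 @0x29[16] → 0x2B007  P=1,RW=1,US=1,PS=0
  → PA=0x2B059  (3 entries read)
#3 VA=0x643416514 (r,kernel):
  L0 @0x15[25] → 0x2D007  P=1,RW=1,US=1,PS=0
  L1 @0x2D[26] → 0x2F007  P=1,RW=1,US=1,PS=0
  L2 @0x2F[22] → 0x31007  P=1,RW=1,US=1,PS=0
  → PA=0x31514  (3 entries read)

Access #1 PA: 0x235EB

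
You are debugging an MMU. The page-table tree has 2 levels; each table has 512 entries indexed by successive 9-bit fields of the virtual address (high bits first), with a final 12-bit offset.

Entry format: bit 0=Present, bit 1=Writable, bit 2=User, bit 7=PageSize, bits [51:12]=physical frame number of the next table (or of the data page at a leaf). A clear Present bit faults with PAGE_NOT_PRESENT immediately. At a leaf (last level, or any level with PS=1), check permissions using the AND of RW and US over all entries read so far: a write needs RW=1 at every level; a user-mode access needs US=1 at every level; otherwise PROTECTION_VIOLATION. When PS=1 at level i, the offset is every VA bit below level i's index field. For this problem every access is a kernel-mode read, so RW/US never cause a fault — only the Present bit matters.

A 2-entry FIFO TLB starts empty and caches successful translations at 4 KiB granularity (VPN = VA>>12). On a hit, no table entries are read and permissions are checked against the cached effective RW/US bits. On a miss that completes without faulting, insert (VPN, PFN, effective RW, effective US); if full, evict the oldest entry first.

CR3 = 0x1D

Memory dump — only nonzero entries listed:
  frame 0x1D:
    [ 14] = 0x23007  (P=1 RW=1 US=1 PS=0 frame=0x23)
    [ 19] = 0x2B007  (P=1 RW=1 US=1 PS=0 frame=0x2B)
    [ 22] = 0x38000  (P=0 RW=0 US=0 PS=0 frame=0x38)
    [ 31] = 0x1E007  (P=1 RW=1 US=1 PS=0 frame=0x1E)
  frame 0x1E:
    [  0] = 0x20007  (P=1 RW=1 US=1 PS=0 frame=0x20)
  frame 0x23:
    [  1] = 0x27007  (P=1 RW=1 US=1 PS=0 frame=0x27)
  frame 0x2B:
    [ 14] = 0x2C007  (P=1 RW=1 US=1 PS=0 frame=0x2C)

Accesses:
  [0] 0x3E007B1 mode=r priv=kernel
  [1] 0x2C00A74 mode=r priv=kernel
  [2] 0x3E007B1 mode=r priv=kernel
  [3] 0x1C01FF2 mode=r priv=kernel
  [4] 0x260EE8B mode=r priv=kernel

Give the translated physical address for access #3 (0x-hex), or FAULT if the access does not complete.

Trace:
#0 VA=0x3E007B1 (r,kernel):
  L0: frame=0x1D idx=31 entry=0x1E007 [P=1 RW=1 US=1 PS=0]
  L1: frame=0x1E idx=0 entry=0x20007 [P=1 RW=1 US=1 PS=0]
  → PA=0x207B1  (2 entries read)
#1 VA=0x2C00A74 (r,kernel):
  L0: frame=0x1D idx=22 entry=0x38000 [P=0 RW=0 US=0 PS=0]
  ⇒ fault: PAGE_NOT_PRESENT  — 1 lookups
#2 VA=0x3E007B1 (r,kernel):
  TLB hit vpn=0x3E00 → PA=0x207B1
#3 VA=0x1C01FF2 (r,kernel):
  L0: frame=0x1D idx=14 entry=0x23007 [P=1 RW=1 US=1 PS=0]
  L1: frame=0x23 idx=1 entry=0x27007 [P=1 RW=1 US=1 PS=0]
  → PA=0x27FF2  (2 entries read)
#4 VA=0x260EE8B (r,kernel):
  L0: frame=0x1D idx=19 entry=0x2B007 [P=1 RW=1 US=1 PS=0]
  L1: frame=0x2B idx=14 entry=0x2C007 [P=1 RW=1 US=1 PS=0]
  → PA=0x2CE8B  (2 entries read)

Access #3 PA: 0x27FF2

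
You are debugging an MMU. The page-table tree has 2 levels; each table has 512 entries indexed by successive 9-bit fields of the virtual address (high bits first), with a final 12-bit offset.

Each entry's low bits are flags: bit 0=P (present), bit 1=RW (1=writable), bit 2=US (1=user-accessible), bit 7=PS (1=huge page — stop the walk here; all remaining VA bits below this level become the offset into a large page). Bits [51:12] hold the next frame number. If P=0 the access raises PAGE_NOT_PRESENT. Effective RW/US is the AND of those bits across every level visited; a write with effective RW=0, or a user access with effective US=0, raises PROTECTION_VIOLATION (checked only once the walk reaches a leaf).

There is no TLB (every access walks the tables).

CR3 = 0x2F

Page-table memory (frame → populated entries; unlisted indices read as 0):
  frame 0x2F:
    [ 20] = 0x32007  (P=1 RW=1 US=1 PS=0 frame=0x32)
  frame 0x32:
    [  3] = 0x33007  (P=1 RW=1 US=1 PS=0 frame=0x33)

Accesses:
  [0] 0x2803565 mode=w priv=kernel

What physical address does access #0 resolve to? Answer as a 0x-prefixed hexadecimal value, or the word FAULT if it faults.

Per-access translation:
#0 VA=0x2803565 (w,kernel):
  [0] read 0x2F idx=20: raw=0x32007 flags P=1 W=1 U=1 S=0
  [1] read 0x32 idx=3: raw=0x33007 flags P=1 W=1 U=1 S=0
  ✓ 0x33565  — 2 lookups

Access #0 PA: 0x33565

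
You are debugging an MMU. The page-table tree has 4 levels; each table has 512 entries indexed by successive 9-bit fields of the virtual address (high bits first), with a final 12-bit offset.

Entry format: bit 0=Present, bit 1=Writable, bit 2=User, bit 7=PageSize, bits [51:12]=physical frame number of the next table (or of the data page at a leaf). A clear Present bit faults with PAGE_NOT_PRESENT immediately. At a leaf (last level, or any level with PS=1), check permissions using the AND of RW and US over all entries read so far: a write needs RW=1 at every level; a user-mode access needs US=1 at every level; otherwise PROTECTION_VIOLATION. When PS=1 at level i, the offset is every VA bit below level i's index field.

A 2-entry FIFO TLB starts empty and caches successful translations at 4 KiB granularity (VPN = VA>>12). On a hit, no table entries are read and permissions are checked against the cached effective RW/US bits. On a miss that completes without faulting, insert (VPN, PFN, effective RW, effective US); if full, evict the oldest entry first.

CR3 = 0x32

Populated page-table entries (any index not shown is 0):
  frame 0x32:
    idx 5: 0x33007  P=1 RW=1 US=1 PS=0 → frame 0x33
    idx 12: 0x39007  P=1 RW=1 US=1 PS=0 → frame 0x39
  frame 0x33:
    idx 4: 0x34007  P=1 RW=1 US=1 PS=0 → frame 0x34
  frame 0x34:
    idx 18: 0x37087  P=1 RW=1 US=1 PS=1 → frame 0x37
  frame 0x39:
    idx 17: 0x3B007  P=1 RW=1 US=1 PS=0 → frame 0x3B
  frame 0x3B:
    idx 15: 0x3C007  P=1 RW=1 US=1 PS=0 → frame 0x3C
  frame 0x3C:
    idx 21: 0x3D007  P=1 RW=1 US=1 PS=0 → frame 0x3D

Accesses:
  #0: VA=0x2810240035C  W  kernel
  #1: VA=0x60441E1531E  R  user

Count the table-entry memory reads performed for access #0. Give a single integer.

Per-access translation:
#0 VA=0x2810240035C (w,kernel):
  lvl0: tbl 0x32, slot 5 ⇒ 0x33007 (P1/RW1/US1/PS0)
  lvl1: tbl 0x33, slot 4 ⇒ 0x34007 (P1/RW1/US1/PS0)
  lvl2: tbl 0x34, slot 18 ⇒ 0x37087 (P1/RW1/US1/PS1)
  → PA=0x3735C (huge @L2)  (3 entries read)
#1 VA=0x60441E1531E (r,user):
  lvl0: tbl 0x32, slot 12 ⇒ 0x39007 (P1/RW1/US1/PS0)
  lvl1: tbl 0x39, slot 17 ⇒ 0x3B007 (P1/RW1/US1/PS0)
  lvl2: tbl 0x3B, slot 15 ⇒ 0x3C007 (P1/RW1/US1/PS0)
  lvl3: tbl 0x3C, slot 21 ⇒ 0x3D007 (P1/RW1/US1/PS0)
  → PA=0x3D31E  (4 entries read)

Entries read for #0: 3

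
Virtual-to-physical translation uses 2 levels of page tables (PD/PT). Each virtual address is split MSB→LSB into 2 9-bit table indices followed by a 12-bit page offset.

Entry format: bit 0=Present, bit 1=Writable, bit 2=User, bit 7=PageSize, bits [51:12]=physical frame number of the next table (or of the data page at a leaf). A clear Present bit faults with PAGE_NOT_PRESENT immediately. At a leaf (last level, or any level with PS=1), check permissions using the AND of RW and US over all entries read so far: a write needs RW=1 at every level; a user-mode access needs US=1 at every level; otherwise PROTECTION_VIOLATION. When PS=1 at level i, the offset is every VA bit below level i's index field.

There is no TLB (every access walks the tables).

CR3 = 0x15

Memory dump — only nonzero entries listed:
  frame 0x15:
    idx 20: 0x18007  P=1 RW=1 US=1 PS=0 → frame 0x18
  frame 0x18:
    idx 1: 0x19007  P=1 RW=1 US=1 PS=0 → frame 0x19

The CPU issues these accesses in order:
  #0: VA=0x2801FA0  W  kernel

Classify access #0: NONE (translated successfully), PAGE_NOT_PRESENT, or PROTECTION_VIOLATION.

Trace:
#0 VA=0x2801FA0 (w,kernel):
  lvl0: tbl 0x15, slot 20 ⇒ 0x18007 (P1/RW1/US1/PS0)
  lvl1: tbl 0x18, slot 1 ⇒ 0x19007 (P1/RW1/US1/PS0)
  ⇒ phys 0x19FA0  [2 reads]

Access #0 fault: NONE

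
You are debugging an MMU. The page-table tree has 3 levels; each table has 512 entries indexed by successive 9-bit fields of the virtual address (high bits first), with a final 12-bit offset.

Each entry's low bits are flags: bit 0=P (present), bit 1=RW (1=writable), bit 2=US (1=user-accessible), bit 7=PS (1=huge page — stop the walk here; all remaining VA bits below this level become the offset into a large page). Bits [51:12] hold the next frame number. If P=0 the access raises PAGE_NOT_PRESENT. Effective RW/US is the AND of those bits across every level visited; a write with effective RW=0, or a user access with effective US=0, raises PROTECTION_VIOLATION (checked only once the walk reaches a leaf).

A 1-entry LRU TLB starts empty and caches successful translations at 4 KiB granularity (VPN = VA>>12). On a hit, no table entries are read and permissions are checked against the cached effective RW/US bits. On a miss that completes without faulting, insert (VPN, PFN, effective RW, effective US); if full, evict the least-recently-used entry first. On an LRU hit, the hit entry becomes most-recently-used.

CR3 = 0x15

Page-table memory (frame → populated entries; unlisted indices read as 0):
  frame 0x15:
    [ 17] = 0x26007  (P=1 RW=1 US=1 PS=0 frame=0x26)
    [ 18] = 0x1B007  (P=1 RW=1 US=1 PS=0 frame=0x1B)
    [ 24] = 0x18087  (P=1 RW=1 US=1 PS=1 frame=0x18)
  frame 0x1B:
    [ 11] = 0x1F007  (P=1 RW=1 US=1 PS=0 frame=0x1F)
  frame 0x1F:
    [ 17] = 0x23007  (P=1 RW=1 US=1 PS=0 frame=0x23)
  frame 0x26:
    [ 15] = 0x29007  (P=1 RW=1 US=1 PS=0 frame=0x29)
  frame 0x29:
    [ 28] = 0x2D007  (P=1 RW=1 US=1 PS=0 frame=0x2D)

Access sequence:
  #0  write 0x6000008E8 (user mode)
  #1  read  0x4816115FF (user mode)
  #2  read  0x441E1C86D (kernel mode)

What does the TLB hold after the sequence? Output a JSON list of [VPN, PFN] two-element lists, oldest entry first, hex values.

Trace:
#0 VA=0x6000008E8 (w,user):
  [0] read 0x15 idx=24: raw=0x18087 flags P=1 W=1 U=1 S=1
  ⇒ phys 0x188E8 (huge @L0)  [1 reads]
#1 VA=0x4816115FF (r,user):
  [0] read 0x15 idx=18: raw=0x1B007 flags P=1 W=1 U=1 S=0
  [1] read 0x1B idx=11: raw=0x1F007 flags P=1 W=1 U=1 S=0
  [2] read 0x1F idx=17: raw=0x23007 flags P=1 W=1 U=1 S=0
  ⇒ phys 0x235FF  [3 reads]
#2 VA=0x441E1C86D (r,kernel):
  [0] read 0x15 idx=17: raw=0x26007 flags P=1 W=1 U=1 S=0
  [1] read 0x26 idx=15: raw=0x29007 flags P=1 W=1 U=1 S=0
  [2] read 0x29 idx=28: raw=0x2D007 flags P=1 W=1 U=1 S=0
  ⇒ phys 0x2D86D  [3 reads]

TLB: [["0x441E1C", "0x2D"]]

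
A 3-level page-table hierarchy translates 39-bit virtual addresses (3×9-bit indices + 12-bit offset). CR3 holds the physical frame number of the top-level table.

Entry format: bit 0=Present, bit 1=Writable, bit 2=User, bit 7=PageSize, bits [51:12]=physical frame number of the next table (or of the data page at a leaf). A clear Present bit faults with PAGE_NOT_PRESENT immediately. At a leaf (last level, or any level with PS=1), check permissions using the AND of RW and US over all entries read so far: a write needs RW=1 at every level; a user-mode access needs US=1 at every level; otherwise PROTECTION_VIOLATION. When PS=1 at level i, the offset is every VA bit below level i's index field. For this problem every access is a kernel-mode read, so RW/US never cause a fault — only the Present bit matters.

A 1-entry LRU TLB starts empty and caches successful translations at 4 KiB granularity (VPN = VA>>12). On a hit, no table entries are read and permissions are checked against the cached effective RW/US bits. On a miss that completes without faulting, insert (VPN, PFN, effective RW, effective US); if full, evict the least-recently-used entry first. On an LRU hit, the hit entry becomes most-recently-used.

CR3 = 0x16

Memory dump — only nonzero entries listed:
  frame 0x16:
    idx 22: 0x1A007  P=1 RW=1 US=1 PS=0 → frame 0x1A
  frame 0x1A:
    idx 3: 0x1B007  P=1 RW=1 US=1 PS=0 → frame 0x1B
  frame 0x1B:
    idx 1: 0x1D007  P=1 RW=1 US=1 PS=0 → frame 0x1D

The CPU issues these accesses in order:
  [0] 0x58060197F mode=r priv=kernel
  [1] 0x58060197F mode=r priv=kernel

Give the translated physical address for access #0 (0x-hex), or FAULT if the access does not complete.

Walk each access:
#0 VA=0x58060197F (r,kernel):
  L0 @0x16[22] → 0x1A007  P=1,RW=1,US=1,PS=0
  L1 @0x1A[3] → 0x1B007  P=1,RW=1,US=1,PS=0
  L2 @0x1B[1] → 0x1D007  P=1,RW=1,US=1,PS=0
  → PA=0x1D97F  (3 entries read)
#1 VA=0x58060197F (r,kernel):
  TLB hit vpn=0x580601 → PA=0x1D97F

Access #0 PA: 0x1D97F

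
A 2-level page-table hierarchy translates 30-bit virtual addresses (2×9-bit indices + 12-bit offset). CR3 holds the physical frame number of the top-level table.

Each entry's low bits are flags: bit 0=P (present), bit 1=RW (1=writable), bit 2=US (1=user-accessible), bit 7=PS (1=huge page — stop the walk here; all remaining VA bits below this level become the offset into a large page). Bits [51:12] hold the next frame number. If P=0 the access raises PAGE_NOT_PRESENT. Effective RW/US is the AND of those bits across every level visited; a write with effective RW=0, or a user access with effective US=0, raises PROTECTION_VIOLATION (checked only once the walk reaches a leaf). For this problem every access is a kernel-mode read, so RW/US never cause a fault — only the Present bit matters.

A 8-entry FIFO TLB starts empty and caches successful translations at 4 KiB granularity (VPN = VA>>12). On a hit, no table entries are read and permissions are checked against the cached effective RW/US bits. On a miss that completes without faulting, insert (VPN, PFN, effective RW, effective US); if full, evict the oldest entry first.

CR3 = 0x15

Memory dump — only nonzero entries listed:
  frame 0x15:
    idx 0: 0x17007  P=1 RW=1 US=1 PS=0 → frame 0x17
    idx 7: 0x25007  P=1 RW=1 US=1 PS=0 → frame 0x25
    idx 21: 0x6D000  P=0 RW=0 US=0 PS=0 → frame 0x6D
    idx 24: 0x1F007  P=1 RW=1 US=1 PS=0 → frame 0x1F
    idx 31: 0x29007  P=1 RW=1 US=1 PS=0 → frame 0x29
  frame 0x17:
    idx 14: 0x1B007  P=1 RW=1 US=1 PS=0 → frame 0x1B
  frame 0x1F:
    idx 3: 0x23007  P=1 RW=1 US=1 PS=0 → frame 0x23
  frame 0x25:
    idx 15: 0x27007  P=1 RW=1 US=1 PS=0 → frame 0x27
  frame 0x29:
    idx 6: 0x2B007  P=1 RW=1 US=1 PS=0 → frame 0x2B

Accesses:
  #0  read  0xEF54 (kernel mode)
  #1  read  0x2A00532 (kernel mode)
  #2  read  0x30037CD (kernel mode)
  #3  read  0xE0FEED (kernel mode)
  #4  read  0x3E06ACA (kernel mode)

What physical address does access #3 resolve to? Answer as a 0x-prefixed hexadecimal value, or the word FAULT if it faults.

Trace:
#0 VA=0xEF54 (r,kernel):
  [0] read 0x15 idx=0: raw=0x17007 flags P=1 W=1 U=1 S=0
  [1] read 0x17 idx=14: raw=0x1B007 flags P=1 W=1 U=1 S=0
  ⇒ phys 0x1BF54  [2 reads]
#1 VA=0x2A00532 (r,kernel):
  [0] read 0x15 idx=21: raw=0x6D000 flags P=0 W=0 U=0 S=0
  → PAGE_NOT_PRESENT  (1 entries read)
#2 VA=0x30037CD (r,kernel):
  [0] read 0x15 idx=24: raw=0x1F007 flags P=1 W=1 U=1 S=0
  [1] read 0x1F idx=3: raw=0x23007 flags P=1 W=1 U=1 S=0
  ⇒ phys 0x237CD  [2 reads]
#3 VA=0xE0FEED (r,kernel):
  [0] read 0x15 idx=7: raw=0x25007 flags P=1 W=1 U=1 S=0
  [1] read 0x25 idx=15: raw=0x27007 flags P=1 W=1 U=1 S=0
  ⇒ phys 0x27EED  [2 reads]
#4 VA=0x3E06ACA (r,kernel):
  [0] read 0x15 idx=31: raw=0x29007 flags P=1 W=1 U=1 S=0
  [1] read 0x29 idx=6: raw=0x2B007 flags P=1 W=1 U=1 S=0
  ⇒ phys 0x2BACA  [2 reads]

Access #3 PA: 0x27EED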